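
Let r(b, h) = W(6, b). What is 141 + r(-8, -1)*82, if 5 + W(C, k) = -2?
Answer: -433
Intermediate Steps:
W(C, k) = -7 (W(C, k) = -5 - 2 = -7)
r(b, h) = -7
141 + r(-8, -1)*82 = 141 - 7*82 = 141 - 574 = -433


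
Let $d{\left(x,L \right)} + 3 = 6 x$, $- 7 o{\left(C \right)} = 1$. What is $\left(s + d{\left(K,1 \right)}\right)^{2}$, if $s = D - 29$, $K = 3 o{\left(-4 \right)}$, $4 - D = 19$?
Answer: $\frac{120409}{49} \approx 2457.3$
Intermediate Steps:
$D = -15$ ($D = 4 - 19 = -15$)
$o{\left(C \right)} = - \frac{1}{7}$ ($o{\left(C \right)} = \left(- \frac{1}{7}\right) 1 = - \frac{1}{7}$)
$K = - \frac{3}{7}$ ($K = 3 \left(- \frac{1}{7}\right) = - \frac{3}{7} \approx -0.42857$)
$s = -44$ ($s = -15 - 29 = -44$)
$d{\left(x,L \right)} = -3 + 6 x$
$\left(s + d{\left(K,1 \right)}\right)^{2} = \left(-44 + \left(-3 + 6 \left(- \frac{3}{7}\right)\right)\right)^{2} = \left(-44 - \frac{39}{7}\right)^{2} = \left(- \frac{347}{7}\right)^{2} = \frac{120409}{49}$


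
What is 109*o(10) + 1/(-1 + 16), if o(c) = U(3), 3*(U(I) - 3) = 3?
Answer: 6541/15 ≈ 436.07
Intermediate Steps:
U(I) = 4 (U(I) = 3 + (⅓)*3 = 3 + 1 = 4)
o(c) = 4
109*o(10) + 1/(-1 + 16) = 109*4 + 1/(-1 + 16) = 436 + 1/15 = 6541/15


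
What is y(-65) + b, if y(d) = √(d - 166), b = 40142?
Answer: 40142 + I*√231 ≈ 40142.0 + 15.199*I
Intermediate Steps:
y(d) = √(-166 + d)
y(-65) + b = √(-166 - 65) + 40142 = √(-231) + 40142 = I*√231 + 40142 = 40142 + I*√231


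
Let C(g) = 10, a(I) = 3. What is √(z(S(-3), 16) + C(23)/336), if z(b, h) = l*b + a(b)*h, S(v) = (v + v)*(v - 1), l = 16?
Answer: √3048402/84 ≈ 20.785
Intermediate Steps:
S(v) = 2*v*(-1 + v) (S(v) = (2*v)*(-1 + v) = 2*v*(-1 + v))
z(b, h) = 3*h + 16*b (z(b, h) = 16*b + 3*h = 3*h + 16*b)
√(z(S(-3), 16) + C(23)/336) = √((3*16 + 16*(2*(-3)*(-1 - 3))) + 10/336) = √((48 + 16*(2*(-3)*(-4))) + 10*(1/336)) = √((48 + 16*24) + 5/168) = √((48 + 384) + 5/168) = √(432 + 5/168) = √(72581/168) = √3048402/84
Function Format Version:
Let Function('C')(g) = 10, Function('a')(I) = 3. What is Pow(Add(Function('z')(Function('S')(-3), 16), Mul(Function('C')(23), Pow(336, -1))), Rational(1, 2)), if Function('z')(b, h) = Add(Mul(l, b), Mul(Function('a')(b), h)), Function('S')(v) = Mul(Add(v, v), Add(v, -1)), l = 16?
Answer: Mul(Rational(1, 84), Pow(3048402, Rational(1, 2))) ≈ 20.785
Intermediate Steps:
Function('S')(v) = Mul(2, v, Add(-1, v)) (Function('S')(v) = Mul(Mul(2, v), Add(-1, v)) = Mul(2, v, Add(-1, v)))
Function('z')(b, h) = Add(Mul(3, h), Mul(16, b)) (Function('z')(b, h) = Add(Mul(16, b), Mul(3, h)) = Add(Mul(3, h), Mul(16, b)))
Pow(Add(Function('z')(Function('S')(-3), 16), Mul(Function('C')(23), Pow(336, -1))), Rational(1, 2)) = Pow(Add(Add(Mul(3, 16), Mul(16, Mul(2, -3, Add(-1, -3)))), Mul(10, Pow(336, -1))), Rational(1, 2)) = Pow(Add(Add(48, Mul(16, Mul(2, -3, -4))), Mul(10, Rational(1, 336))), Rational(1, 2)) = Pow(Add(Add(48, Mul(16, 24)), Rational(5, 168)), Rational(1, 2)) = Pow(Add(Add(48, 384), Rational(5, 168)), Rational(1, 2)) = Pow(Add(432, Rational(5, 168)), Rational(1, 2)) = Pow(Rational(72581, 168), Rational(1, 2)) = Mul(Rational(1, 84), Pow(3048402, Rational(1, 2)))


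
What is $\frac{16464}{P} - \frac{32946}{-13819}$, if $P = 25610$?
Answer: $\frac{41202426}{13611715} \approx 3.027$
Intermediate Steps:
$\frac{16464}{P} - \frac{32946}{-13819} = \frac{16464}{25610} - \frac{32946}{-13819} = 16464 \cdot \frac{1}{25610} - - \frac{32946}{13819} = \frac{8232}{12805} + \frac{32946}{13819} = \frac{41202426}{13611715}$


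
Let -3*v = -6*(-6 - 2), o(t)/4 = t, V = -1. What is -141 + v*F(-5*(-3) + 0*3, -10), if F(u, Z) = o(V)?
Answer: -77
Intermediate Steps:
o(t) = 4*t
v = -16 (v = -(-2)*(-6 - 2) = -(-2)*(-8) = -⅓*48 = -16)
F(u, Z) = -4 (F(u, Z) = 4*(-1) = -4)
-141 + v*F(-5*(-3) + 0*3, -10) = -141 - 16*(-4) = -141 + 64 = -77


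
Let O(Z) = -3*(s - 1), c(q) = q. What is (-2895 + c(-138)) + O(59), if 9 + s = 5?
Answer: -3018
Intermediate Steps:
s = -4 (s = -9 + 5 = -4)
O(Z) = 15 (O(Z) = -3*(-4 - 1) = -3*(-5) = 15)
(-2895 + c(-138)) + O(59) = (-2895 - 138) + 15 = -3033 + 15 = -3018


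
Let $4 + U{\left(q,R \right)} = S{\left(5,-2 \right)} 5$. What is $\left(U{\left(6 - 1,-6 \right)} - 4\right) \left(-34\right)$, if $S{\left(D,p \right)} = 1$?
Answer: $102$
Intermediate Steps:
$U{\left(q,R \right)} = 1$ ($U{\left(q,R \right)} = -4 + 1 \cdot 5 = -4 + 5 = 1$)
$\left(U{\left(6 - 1,-6 \right)} - 4\right) \left(-34\right) = \left(1 - 4\right) \left(-34\right) = \left(-3\right) \left(-34\right) = 102$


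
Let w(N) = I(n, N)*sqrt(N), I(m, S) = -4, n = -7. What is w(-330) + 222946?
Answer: 222946 - 4*I*sqrt(330) ≈ 2.2295e+5 - 72.664*I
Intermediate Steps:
w(N) = -4*sqrt(N)
w(-330) + 222946 = -4*I*sqrt(330) + 222946 = 222946 - 4*I*sqrt(330)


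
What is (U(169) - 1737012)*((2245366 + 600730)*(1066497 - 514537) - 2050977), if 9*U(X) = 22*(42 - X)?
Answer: -24562893412501864066/9 ≈ -2.7292e+18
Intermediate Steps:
U(X) = 308/3 - 22*X/9 (U(X) = (22*(42 - X))/9 = (924 - 22*X)/9 = 308/3 - 22*X/9)
(U(169) - 1737012)*((2245366 + 600730)*(1066497 - 514537) - 2050977) = ((308/3 - 22/9*169) - 1737012)*((2245366 + 600730)*(1066497 - 514537) - 2050977) = ((308/3 - 3718/9) - 1737012)*(2846096*551960 - 2050977) = (-2794/9 - 1737012)*(1570931148160 - 2050977) = -15635902/9*1570929097183 = -24562893412501864066/9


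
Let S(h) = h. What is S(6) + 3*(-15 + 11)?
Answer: -6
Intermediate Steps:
S(6) + 3*(-15 + 11) = 6 + 3*(-15 + 11) = 6 + 3*(-4) = 6 - 12 = -6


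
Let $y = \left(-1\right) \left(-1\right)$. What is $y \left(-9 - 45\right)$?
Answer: $-54$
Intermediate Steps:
$y = 1$
$y \left(-9 - 45\right) = 1 \left(-9 - 45\right) = 1 \left(-54\right) = -54$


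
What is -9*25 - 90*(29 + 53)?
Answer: -7605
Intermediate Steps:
-9*25 - 90*(29 + 53) = -225 - 90*82 = -225 - 1*7380 = -225 - 7380 = -7605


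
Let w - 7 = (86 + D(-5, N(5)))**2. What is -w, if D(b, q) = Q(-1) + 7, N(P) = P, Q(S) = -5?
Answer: -7751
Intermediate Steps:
D(b, q) = 2 (D(b, q) = -5 + 7 = 2)
w = 7751 (w = 7 + (86 + 2)**2 = 7 + 88**2 = 7 + 7744 = 7751)
-w = -1*7751 = -7751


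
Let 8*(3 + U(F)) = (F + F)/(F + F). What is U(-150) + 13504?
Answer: 108009/8 ≈ 13501.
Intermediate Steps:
U(F) = -23/8 (U(F) = -3 + ((F + F)/(F + F))/8 = -3 + ((2*F)/((2*F)))/8 = -3 + ((2*F)*(1/(2*F)))/8 = -3 + (⅛)*1 = -3 + ⅛ = -23/8)
U(-150) + 13504 = -23/8 + 13504 = 108009/8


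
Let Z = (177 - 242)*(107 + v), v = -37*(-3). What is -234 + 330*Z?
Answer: -4676334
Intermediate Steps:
v = 111
Z = -14170 (Z = (177 - 242)*(107 + 111) = -65*218 = -14170)
-234 + 330*Z = -234 + 330*(-14170) = -234 - 4676100 = -4676334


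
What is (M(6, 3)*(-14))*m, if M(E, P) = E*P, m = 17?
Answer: -4284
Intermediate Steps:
(M(6, 3)*(-14))*m = ((6*3)*(-14))*17 = (18*(-14))*17 = -252*17 = -4284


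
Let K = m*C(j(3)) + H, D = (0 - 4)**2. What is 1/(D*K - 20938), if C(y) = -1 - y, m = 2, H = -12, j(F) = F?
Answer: -1/21258 ≈ -4.7041e-5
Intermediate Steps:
D = 16 (D = (-4)**2 = 16)
K = -20 (K = 2*(-1 - 1*3) - 12 = 2*(-1 - 3) - 12 = 2*(-4) - 12 = -8 - 12 = -20)
1/(D*K - 20938) = 1/(16*(-20) - 20938) = 1/(-320 - 20938) = 1/(-21258) = -1/21258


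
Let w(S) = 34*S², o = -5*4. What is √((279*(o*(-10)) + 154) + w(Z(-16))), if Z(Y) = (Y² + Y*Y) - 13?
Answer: 2*√2130497 ≈ 2919.2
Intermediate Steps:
o = -20
Z(Y) = -13 + 2*Y² (Z(Y) = (Y² + Y²) - 13 = 2*Y² - 13 = -13 + 2*Y²)
√((279*(o*(-10)) + 154) + w(Z(-16))) = √((279*(-20*(-10)) + 154) + 34*(-13 + 2*(-16)²)²) = √((279*200 + 154) + 34*(-13 + 2*256)²) = √((55800 + 154) + 34*(-13 + 512)²) = √(55954 + 34*499²) = √(55954 + 34*249001) = √(55954 + 8466034) = √8521988 = 2*√2130497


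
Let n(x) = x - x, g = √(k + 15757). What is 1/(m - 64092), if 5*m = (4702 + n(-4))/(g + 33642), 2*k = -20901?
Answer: -906724236224415/58113744402174343262 + 11755*√21226/116227488804348686524 ≈ -1.5603e-5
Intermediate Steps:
k = -20901/2 (k = (½)*(-20901) = -20901/2 ≈ -10451.)
g = √21226/2 (g = √(-20901/2 + 15757) = √(10613/2) = √21226/2 ≈ 72.846)
n(x) = 0
m = 4702/(5*(33642 + √21226/2)) (m = ((4702 + 0)/(√21226/2 + 33642))/5 = (4702/(33642 + √21226/2))/5 = 4702/(5*(33642 + √21226/2)) ≈ 0.027893)
1/(m - 64092) = 1/((316369368/11317788575 - 4702*√21226/11317788575) - 64092) = 1/(-725379388979532/11317788575 - 4702*√21226/11317788575)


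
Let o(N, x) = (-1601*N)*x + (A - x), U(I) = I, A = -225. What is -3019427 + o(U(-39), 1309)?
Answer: 78711690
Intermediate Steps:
o(N, x) = -225 - x - 1601*N*x (o(N, x) = (-1601*N)*x + (-225 - x) = -1601*N*x + (-225 - x) = -225 - x - 1601*N*x)
-3019427 + o(U(-39), 1309) = -3019427 + (-225 - 1*1309 - 1601*(-39)*1309) = -3019427 + (-225 - 1309 + 81732651) = -3019427 + 81731117 = 78711690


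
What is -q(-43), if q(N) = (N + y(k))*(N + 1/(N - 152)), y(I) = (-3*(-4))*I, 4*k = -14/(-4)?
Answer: -4193/3 ≈ -1397.7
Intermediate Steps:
k = 7/8 (k = (-14/(-4))/4 = (-14*(-¼))/4 = (¼)*(7/2) = 7/8 ≈ 0.87500)
y(I) = 12*I
q(N) = (21/2 + N)*(N + 1/(-152 + N)) (q(N) = (N + 12*(7/8))*(N + 1/(N - 152)) = (N + 21/2)*(N + 1/(-152 + N)) = (21/2 + N)*(N + 1/(-152 + N)))
-q(-43) = -(21 - 3190*(-43) - 283*(-43)² + 2*(-43)³)/(2*(-152 - 43)) = -(21 + 137170 - 283*1849 + 2*(-79507))/(2*(-195)) = -(-1)*(21 + 137170 - 523267 - 159014)/(2*195) = -(-1)*(-545090)/(2*195) = -1*4193/3 = -4193/3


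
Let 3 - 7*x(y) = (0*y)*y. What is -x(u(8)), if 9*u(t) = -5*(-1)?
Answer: -3/7 ≈ -0.42857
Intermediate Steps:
u(t) = 5/9 (u(t) = (-5*(-1))/9 = (1/9)*5 = 5/9)
x(y) = 3/7 (x(y) = 3/7 - 0*y*y/7 = 3/7 - 0*y = 3/7 - 1/7*0 = 3/7 + 0 = 3/7)
-x(u(8)) = -1*3/7 = -3/7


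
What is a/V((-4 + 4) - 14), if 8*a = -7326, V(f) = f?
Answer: 3663/56 ≈ 65.411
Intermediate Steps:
a = -3663/4 (a = (⅛)*(-7326) = -3663/4 ≈ -915.75)
a/V((-4 + 4) - 14) = -3663/(4*((-4 + 4) - 14)) = -3663/(4*(0 - 14)) = -3663/4/(-14) = -3663/4*(-1/14) = 3663/56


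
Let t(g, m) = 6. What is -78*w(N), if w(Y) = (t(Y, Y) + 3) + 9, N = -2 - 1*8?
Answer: -1404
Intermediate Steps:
N = -10 (N = -2 - 8 = -10)
w(Y) = 18 (w(Y) = (6 + 3) + 9 = 9 + 9 = 18)
-78*w(N) = -78*18 = -1404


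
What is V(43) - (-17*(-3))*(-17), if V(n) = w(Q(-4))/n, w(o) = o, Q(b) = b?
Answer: 37277/43 ≈ 866.91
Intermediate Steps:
V(n) = -4/n
V(43) - (-17*(-3))*(-17) = -4/43 - (-17*(-3))*(-17) = -4*1/43 - 51*(-17) = -4/43 - 1*(-867) = -4/43 + 867 = 37277/43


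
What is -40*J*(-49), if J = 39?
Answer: 76440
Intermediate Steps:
-40*J*(-49) = -40*39*(-49) = -1560*(-49) = 76440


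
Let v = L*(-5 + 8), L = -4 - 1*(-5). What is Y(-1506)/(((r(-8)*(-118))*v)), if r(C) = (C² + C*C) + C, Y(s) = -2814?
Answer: 469/7080 ≈ 0.066243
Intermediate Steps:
L = 1 (L = -4 + 5 = 1)
r(C) = C + 2*C² (r(C) = (C² + C²) + C = 2*C² + C = C + 2*C²)
v = 3 (v = 1*(-5 + 8) = 1*3 = 3)
Y(-1506)/(((r(-8)*(-118))*v)) = -2814*1/(2832*(1 + 2*(-8))) = -2814*1/(2832*(1 - 16)) = -2814/((-8*(-15)*(-118))*3) = -2814/((120*(-118))*3) = -2814/((-14160*3)) = -2814/(-42480) = -2814*(-1/42480) = 469/7080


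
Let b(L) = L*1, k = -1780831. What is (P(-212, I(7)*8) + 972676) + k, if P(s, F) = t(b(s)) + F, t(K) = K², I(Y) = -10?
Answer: -763291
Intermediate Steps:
b(L) = L
P(s, F) = F + s² (P(s, F) = s² + F = F + s²)
(P(-212, I(7)*8) + 972676) + k = ((-10*8 + (-212)²) + 972676) - 1780831 = ((-80 + 44944) + 972676) - 1780831 = (44864 + 972676) - 1780831 = 1017540 - 1780831 = -763291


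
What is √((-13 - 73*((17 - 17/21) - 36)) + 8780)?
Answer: 5*√180159/21 ≈ 101.06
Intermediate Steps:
√((-13 - 73*((17 - 17/21) - 36)) + 8780) = √((-13 - 73*(340/21 - 36)) + 8780) = √((-13 - 73*(-416/21)) + 8780) = √((-13 + 30368/21) + 8780) = √(30095/21 + 8780) = √(214475/21) = 5*√180159/21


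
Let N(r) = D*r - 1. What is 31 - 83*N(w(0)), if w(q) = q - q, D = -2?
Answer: 114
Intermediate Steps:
w(q) = 0
N(r) = -1 - 2*r (N(r) = -2*r - 1 = -1 - 2*r)
31 - 83*N(w(0)) = 31 - 83*(-1 - 2*0) = 31 - 83*(-1 + 0) = 31 - 83*(-1) = 31 + 83 = 114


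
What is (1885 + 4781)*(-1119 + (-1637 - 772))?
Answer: -23517648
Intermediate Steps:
(1885 + 4781)*(-1119 + (-1637 - 772)) = 6666*(-1119 - 2409) = 6666*(-3528) = -23517648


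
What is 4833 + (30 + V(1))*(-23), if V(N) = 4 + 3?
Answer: 3982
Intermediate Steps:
V(N) = 7
4833 + (30 + V(1))*(-23) = 4833 + (30 + 7)*(-23) = 4833 + 37*(-23) = 4833 - 851 = 3982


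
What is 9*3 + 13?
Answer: 40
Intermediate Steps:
9*3 + 13 = 27 + 13 = 40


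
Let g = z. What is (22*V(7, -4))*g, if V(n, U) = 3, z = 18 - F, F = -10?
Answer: 1848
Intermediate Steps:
z = 28 (z = 18 - 1*(-10) = 18 + 10 = 28)
g = 28
(22*V(7, -4))*g = (22*3)*28 = 66*28 = 1848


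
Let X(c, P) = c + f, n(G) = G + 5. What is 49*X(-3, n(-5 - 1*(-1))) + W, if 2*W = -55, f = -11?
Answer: -1427/2 ≈ -713.50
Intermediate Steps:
n(G) = 5 + G
W = -55/2 (W = (1/2)*(-55) = -55/2 ≈ -27.500)
X(c, P) = -11 + c (X(c, P) = c - 11 = -11 + c)
49*X(-3, n(-5 - 1*(-1))) + W = 49*(-11 - 3) - 55/2 = 49*(-14) - 55/2 = -686 - 55/2 = -1427/2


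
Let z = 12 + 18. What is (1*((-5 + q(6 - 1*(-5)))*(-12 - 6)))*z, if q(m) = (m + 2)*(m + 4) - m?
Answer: -96660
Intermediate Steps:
q(m) = -m + (2 + m)*(4 + m) (q(m) = (2 + m)*(4 + m) - m = -m + (2 + m)*(4 + m))
z = 30
(1*((-5 + q(6 - 1*(-5)))*(-12 - 6)))*z = (1*((-5 + (8 + (6 - 1*(-5))**2 + 5*(6 - 1*(-5))))*(-12 - 6)))*30 = (1*((-5 + (8 + (6 + 5)**2 + 5*(6 + 5)))*(-18)))*30 = (1*((-5 + (8 + 11**2 + 5*11))*(-18)))*30 = (1*((-5 + (8 + 121 + 55))*(-18)))*30 = (1*((-5 + 184)*(-18)))*30 = (1*(179*(-18)))*30 = (1*(-3222))*30 = -3222*30 = -96660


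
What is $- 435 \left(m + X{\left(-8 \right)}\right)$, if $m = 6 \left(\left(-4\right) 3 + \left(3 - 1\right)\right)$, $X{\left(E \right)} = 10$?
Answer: $21750$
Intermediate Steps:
$m = -60$ ($m = 6 \left(-12 + 2\right) = 6 \left(-10\right) = -60$)
$- 435 \left(m + X{\left(-8 \right)}\right) = - 435 \left(-60 + 10\right) = \left(-435\right) \left(-50\right) = 21750$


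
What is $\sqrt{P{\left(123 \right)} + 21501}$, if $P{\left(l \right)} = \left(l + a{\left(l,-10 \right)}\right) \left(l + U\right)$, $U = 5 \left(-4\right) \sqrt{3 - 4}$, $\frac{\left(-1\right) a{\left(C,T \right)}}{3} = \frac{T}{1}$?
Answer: $6 \sqrt{1120 - 85 i} \approx 200.94 - 7.6141 i$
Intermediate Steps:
$a{\left(C,T \right)} = - 3 T$ ($a{\left(C,T \right)} = - 3 \frac{T}{1} = - 3 T 1 = - 3 T$)
$U = - 20 i$ ($U = - 20 \sqrt{-1} = - 20 i \approx - 20.0 i$)
$P{\left(l \right)} = \left(30 + l\right) \left(l - 20 i\right)$ ($P{\left(l \right)} = \left(l - -30\right) \left(l - 20 i\right) = \left(l + 30\right) \left(l - 20 i\right) = \left(30 + l\right) \left(l - 20 i\right)$)
$\sqrt{P{\left(123 \right)} + 21501} = \sqrt{\left(123^{2} - 600 i + 123 \left(30 - 20 i\right)\right) + 21501} = \sqrt{\left(15129 - 600 i + \left(3690 - 2460 i\right)\right) + 21501} = \sqrt{\left(18819 - 3060 i\right) + 21501} = \sqrt{40320 - 3060 i}$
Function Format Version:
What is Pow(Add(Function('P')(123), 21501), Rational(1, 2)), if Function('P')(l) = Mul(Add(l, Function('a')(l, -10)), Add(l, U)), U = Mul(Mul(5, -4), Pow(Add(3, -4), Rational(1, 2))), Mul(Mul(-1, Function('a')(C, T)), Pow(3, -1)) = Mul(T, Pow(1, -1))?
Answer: Mul(6, Pow(Add(1120, Mul(-85, I)), Rational(1, 2))) ≈ Add(200.94, Mul(-7.6141, I))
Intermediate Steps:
Function('a')(C, T) = Mul(-3, T) (Function('a')(C, T) = Mul(-3, Mul(T, Pow(1, -1))) = Mul(-3, Mul(T, 1)) = Mul(-3, T))
U = Mul(-20, I) (U = Mul(-20, Pow(-1, Rational(1, 2))) = Mul(-20, I) ≈ Mul(-20.000, I))
Function('P')(l) = Mul(Add(30, l), Add(l, Mul(-20, I))) (Function('P')(l) = Mul(Add(l, Mul(-3, -10)), Add(l, Mul(-20, I))) = Mul(Add(l, 30), Add(l, Mul(-20, I))) = Mul(Add(30, l), Add(l, Mul(-20, I))))
Pow(Add(Function('P')(123), 21501), Rational(1, 2)) = Pow(Add(Add(Pow(123, 2), Mul(-600, I), Mul(123, Add(30, Mul(-20, I)))), 21501), Rational(1, 2)) = Pow(Add(Add(15129, Mul(-600, I), Add(3690, Mul(-2460, I))), 21501), Rational(1, 2)) = Pow(Add(Add(18819, Mul(-3060, I)), 21501), Rational(1, 2)) = Pow(Add(40320, Mul(-3060, I)), Rational(1, 2))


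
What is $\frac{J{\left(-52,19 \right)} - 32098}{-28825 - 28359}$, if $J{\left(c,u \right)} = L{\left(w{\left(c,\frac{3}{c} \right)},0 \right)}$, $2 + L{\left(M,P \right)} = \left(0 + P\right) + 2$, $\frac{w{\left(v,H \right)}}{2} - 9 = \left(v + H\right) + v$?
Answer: $\frac{16049}{28592} \approx 0.56131$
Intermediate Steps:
$w{\left(v,H \right)} = 18 + 2 H + 4 v$ ($w{\left(v,H \right)} = 18 + 2 \left(\left(v + H\right) + v\right) = 18 + 2 \left(\left(H + v\right) + v\right) = 18 + 2 \left(H + 2 v\right) = 18 + \left(2 H + 4 v\right) = 18 + 2 H + 4 v$)
$L{\left(M,P \right)} = P$ ($L{\left(M,P \right)} = -2 + \left(\left(0 + P\right) + 2\right) = -2 + \left(P + 2\right) = -2 + \left(2 + P\right) = P$)
$J{\left(c,u \right)} = 0$
$\frac{J{\left(-52,19 \right)} - 32098}{-28825 - 28359} = \frac{0 - 32098}{-28825 - 28359} = - \frac{32098}{-57184} = \left(-32098\right) \left(- \frac{1}{57184}\right) = \frac{16049}{28592}$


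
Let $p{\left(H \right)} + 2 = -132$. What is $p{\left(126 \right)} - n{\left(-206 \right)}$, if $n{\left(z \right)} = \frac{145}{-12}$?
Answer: $- \frac{1463}{12} \approx -121.92$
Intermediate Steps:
$p{\left(H \right)} = -134$ ($p{\left(H \right)} = -2 - 132 = -134$)
$n{\left(z \right)} = - \frac{145}{12}$ ($n{\left(z \right)} = 145 \left(- \frac{1}{12}\right) = - \frac{145}{12}$)
$p{\left(126 \right)} - n{\left(-206 \right)} = -134 - - \frac{145}{12} = -134 + \frac{145}{12} = - \frac{1463}{12}$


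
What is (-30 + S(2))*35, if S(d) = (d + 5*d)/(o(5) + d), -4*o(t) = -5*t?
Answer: -10990/11 ≈ -999.09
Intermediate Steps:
o(t) = 5*t/4 (o(t) = -(-5)*t/4 = 5*t/4)
S(d) = 6*d/(25/4 + d) (S(d) = (d + 5*d)/((5/4)*5 + d) = (6*d)/(25/4 + d) = 6*d/(25/4 + d))
(-30 + S(2))*35 = (-30 + 24*2/(25 + 4*2))*35 = (-30 + 24*2/(25 + 8))*35 = (-30 + 24*2/33)*35 = (-30 + 24*2*(1/33))*35 = (-30 + 16/11)*35 = -314/11*35 = -10990/11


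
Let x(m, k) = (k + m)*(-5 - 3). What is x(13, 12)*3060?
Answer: -612000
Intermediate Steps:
x(m, k) = -8*k - 8*m (x(m, k) = (k + m)*(-8) = -8*k - 8*m)
x(13, 12)*3060 = (-8*12 - 8*13)*3060 = (-96 - 104)*3060 = -200*3060 = -612000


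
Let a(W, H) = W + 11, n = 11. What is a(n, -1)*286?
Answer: 6292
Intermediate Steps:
a(W, H) = 11 + W
a(n, -1)*286 = (11 + 11)*286 = 22*286 = 6292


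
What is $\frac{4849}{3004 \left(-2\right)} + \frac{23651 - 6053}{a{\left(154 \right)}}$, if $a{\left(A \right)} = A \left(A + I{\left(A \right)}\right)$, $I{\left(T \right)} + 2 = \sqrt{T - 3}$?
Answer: $- \frac{25459185}{505639288} - \frac{419 \sqrt{151}}{84161} \approx -0.11153$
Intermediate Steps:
$I{\left(T \right)} = -2 + \sqrt{-3 + T}$ ($I{\left(T \right)} = -2 + \sqrt{T - 3} = -2 + \sqrt{-3 + T}$)
$a{\left(A \right)} = A \left(-2 + A + \sqrt{-3 + A}\right)$ ($a{\left(A \right)} = A \left(A + \left(-2 + \sqrt{-3 + A}\right)\right) = A \left(-2 + A + \sqrt{-3 + A}\right)$)
$\frac{4849}{3004 \left(-2\right)} + \frac{23651 - 6053}{a{\left(154 \right)}} = \frac{4849}{3004 \left(-2\right)} + \frac{23651 - 6053}{154 \left(-2 + 154 + \sqrt{-3 + 154}\right)} = \frac{4849}{-6008} + \frac{17598}{154 \left(-2 + 154 + \sqrt{151}\right)} = 4849 \left(- \frac{1}{6008}\right) + \frac{17598}{154 \left(152 + \sqrt{151}\right)} = - \frac{4849}{6008} + \frac{17598}{23408 + 154 \sqrt{151}}$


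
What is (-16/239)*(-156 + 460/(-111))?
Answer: 284416/26529 ≈ 10.721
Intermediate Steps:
(-16/239)*(-156 + 460/(-111)) = (-16*1/239)*(-156 + 460*(-1/111)) = -16*(-156 - 460/111)/239 = -16/239*(-17776/111) = 284416/26529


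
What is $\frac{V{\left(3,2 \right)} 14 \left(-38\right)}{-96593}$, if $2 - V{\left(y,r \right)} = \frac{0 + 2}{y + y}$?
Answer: $\frac{380}{41397} \approx 0.0091794$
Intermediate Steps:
$V{\left(y,r \right)} = 2 - \frac{1}{y}$ ($V{\left(y,r \right)} = 2 - \frac{0 + 2}{y + y} = 2 - \frac{2}{2 y} = 2 - 2 \frac{1}{2 y} = 2 - \frac{1}{y}$)
$\frac{V{\left(3,2 \right)} 14 \left(-38\right)}{-96593} = \frac{\left(2 - \frac{1}{3}\right) 14 \left(-38\right)}{-96593} = \left(2 - \frac{1}{3}\right) 14 \left(-38\right) \left(- \frac{1}{96593}\right) = \frac{5}{3} \cdot 14 \left(-38\right) \left(- \frac{1}{96593}\right) = \frac{70}{3} \left(-38\right) \left(- \frac{1}{96593}\right) = \left(- \frac{2660}{3}\right) \left(- \frac{1}{96593}\right) = \frac{380}{41397}$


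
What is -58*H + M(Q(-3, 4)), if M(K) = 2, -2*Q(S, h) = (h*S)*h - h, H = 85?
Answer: -4928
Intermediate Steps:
Q(S, h) = h/2 - S*h²/2 (Q(S, h) = -((h*S)*h - h)/2 = -((S*h)*h - h)/2 = -(S*h² - h)/2 = -(-h + S*h²)/2 = h/2 - S*h²/2)
-58*H + M(Q(-3, 4)) = -58*85 + 2 = -4930 + 2 = -4928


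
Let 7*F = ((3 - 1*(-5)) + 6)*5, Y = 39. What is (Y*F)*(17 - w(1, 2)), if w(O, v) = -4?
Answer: 8190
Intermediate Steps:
F = 10 (F = (((3 - 1*(-5)) + 6)*5)/7 = (((3 + 5) + 6)*5)/7 = ((8 + 6)*5)/7 = (14*5)/7 = (⅐)*70 = 10)
(Y*F)*(17 - w(1, 2)) = (39*10)*(17 - 1*(-4)) = 390*(17 + 4) = 390*21 = 8190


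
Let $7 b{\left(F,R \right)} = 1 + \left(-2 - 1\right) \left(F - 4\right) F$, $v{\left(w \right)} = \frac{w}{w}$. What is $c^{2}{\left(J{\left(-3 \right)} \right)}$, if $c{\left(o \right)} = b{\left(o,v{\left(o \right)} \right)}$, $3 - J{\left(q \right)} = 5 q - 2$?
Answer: $18769$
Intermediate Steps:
$J{\left(q \right)} = 5 - 5 q$ ($J{\left(q \right)} = 3 - \left(5 q - 2\right) = 3 - \left(-2 + 5 q\right) = 5 - 5 q$)
$v{\left(w \right)} = 1$
$b{\left(F,R \right)} = \frac{1}{7} + \frac{F \left(12 - 3 F\right)}{7}$ ($b{\left(F,R \right)} = \frac{1 + \left(-2 - 1\right) \left(F - 4\right) F}{7} = \frac{1 + - 3 \left(-4 + F\right) F}{7} = \frac{1 + \left(12 - 3 F\right) F}{7} = \frac{1 + F \left(12 - 3 F\right)}{7} = \frac{1}{7} + \frac{F \left(12 - 3 F\right)}{7}$)
$c{\left(o \right)} = \frac{1}{7} - \frac{3 o^{2}}{7} + \frac{12 o}{7}$
$c^{2}{\left(J{\left(-3 \right)} \right)} = \left(\frac{1}{7} - \frac{3 \left(5 - -15\right)^{2}}{7} + \frac{12 \left(5 - -15\right)}{7}\right)^{2} = \left(\frac{1}{7} - \frac{3 \left(5 + 15\right)^{2}}{7} + \frac{12 \left(5 + 15\right)}{7}\right)^{2} = \left(\frac{1}{7} - \frac{3 \cdot 20^{2}}{7} + \frac{12}{7} \cdot 20\right)^{2} = \left(\frac{1}{7} - \frac{1200}{7} + \frac{240}{7}\right)^{2} = \left(-137\right)^{2} = 18769$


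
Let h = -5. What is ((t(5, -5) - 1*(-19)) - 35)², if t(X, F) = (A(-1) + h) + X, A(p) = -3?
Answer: 361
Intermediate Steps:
t(X, F) = -8 + X (t(X, F) = (-3 - 5) + X = -8 + X)
((t(5, -5) - 1*(-19)) - 35)² = (((-8 + 5) - 1*(-19)) - 35)² = ((-3 + 19) - 35)² = (16 - 35)² = (-19)² = 361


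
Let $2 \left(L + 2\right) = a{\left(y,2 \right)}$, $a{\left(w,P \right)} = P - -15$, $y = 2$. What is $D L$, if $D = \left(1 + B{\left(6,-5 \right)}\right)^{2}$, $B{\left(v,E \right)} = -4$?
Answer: $\frac{117}{2} \approx 58.5$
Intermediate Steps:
$a{\left(w,P \right)} = 15 + P$ ($a{\left(w,P \right)} = P + 15 = 15 + P$)
$D = 9$ ($D = \left(1 - 4\right)^{2} = \left(-3\right)^{2} = 9$)
$L = \frac{13}{2}$ ($L = -2 + \frac{15 + 2}{2} = -2 + \frac{1}{2} \cdot 17 = -2 + \frac{17}{2} = \frac{13}{2} \approx 6.5$)
$D L = 9 \cdot \frac{13}{2} = \frac{117}{2}$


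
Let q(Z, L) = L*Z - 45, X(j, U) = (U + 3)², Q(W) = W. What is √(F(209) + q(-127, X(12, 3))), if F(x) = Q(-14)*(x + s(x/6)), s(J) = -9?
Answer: I*√7417 ≈ 86.122*I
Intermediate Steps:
F(x) = 126 - 14*x (F(x) = -14*(x - 9) = -14*(-9 + x) = 126 - 14*x)
X(j, U) = (3 + U)²
q(Z, L) = -45 + L*Z
√(F(209) + q(-127, X(12, 3))) = √((126 - 14*209) + (-45 + (3 + 3)²*(-127))) = √((126 - 2926) + (-45 + 6²*(-127))) = √(-2800 + (-45 + 36*(-127))) = √(-2800 + (-45 - 4572)) = √(-2800 - 4617) = √(-7417) = I*√7417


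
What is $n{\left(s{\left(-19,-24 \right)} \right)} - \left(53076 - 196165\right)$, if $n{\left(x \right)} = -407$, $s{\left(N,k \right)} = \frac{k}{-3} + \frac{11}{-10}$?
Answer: $142682$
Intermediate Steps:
$s{\left(N,k \right)} = - \frac{11}{10} - \frac{k}{3}$ ($s{\left(N,k \right)} = k \left(- \frac{1}{3}\right) + 11 \left(- \frac{1}{10}\right) = - \frac{k}{3} - \frac{11}{10} = - \frac{11}{10} - \frac{k}{3}$)
$n{\left(s{\left(-19,-24 \right)} \right)} - \left(53076 - 196165\right) = -407 - \left(53076 - 196165\right) = -407 - -143089 = -407 + 143089 = 142682$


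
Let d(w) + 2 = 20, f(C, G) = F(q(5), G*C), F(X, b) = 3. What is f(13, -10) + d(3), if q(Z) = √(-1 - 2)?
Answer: 21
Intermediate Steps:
q(Z) = I*√3 (q(Z) = √(-3) = I*√3)
f(C, G) = 3
d(w) = 18 (d(w) = -2 + 20 = 18)
f(13, -10) + d(3) = 3 + 18 = 21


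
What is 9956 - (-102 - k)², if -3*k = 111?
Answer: 5731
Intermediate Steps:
k = -37 (k = -⅓*111 = -37)
9956 - (-102 - k)² = 9956 - (-102 - 1*(-37))² = 9956 - (-102 + 37)² = 9956 - 1*(-65)² = 9956 - 1*4225 = 9956 - 4225 = 5731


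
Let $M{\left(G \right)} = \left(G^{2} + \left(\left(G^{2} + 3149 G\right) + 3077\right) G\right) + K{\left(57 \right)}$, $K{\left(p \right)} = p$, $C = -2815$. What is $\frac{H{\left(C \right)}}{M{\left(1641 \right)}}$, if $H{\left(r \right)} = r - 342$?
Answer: $- \frac{3157}{12906642285} \approx -2.446 \cdot 10^{-7}$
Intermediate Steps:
$M{\left(G \right)} = 57 + G^{2} + G \left(3077 + G^{2} + 3149 G\right)$ ($M{\left(G \right)} = \left(G^{2} + \left(\left(G^{2} + 3149 G\right) + 3077\right) G\right) + 57 = \left(G^{2} + \left(3077 + G^{2} + 3149 G\right) G\right) + 57 = \left(G^{2} + G \left(3077 + G^{2} + 3149 G\right)\right) + 57 = 57 + G^{2} + G \left(3077 + G^{2} + 3149 G\right)$)
$H{\left(r \right)} = -342 + r$
$\frac{H{\left(C \right)}}{M{\left(1641 \right)}} = \frac{-342 - 2815}{57 + 1641^{3} + 3077 \cdot 1641 + 3150 \cdot 1641^{2}} = - \frac{3157}{57 + 4419017721 + 5049357 + 3150 \cdot 2692881} = - \frac{3157}{57 + 4419017721 + 5049357 + 8482575150} = - \frac{3157}{12906642285}$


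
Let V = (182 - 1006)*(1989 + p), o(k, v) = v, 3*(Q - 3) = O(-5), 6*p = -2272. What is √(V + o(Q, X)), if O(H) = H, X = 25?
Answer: I*√11942007/3 ≈ 1151.9*I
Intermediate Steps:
p = -1136/3 (p = (⅙)*(-2272) = -1136/3 ≈ -378.67)
Q = 4/3 (Q = 3 + (⅓)*(-5) = 3 - 5/3 = 4/3 ≈ 1.3333)
V = -3980744/3 (V = (182 - 1006)*(1989 - 1136/3) = -824*4831/3 = -3980744/3 ≈ -1.3269e+6)
√(V + o(Q, X)) = √(-3980744/3 + 25) = √(-3980669/3) = I*√11942007/3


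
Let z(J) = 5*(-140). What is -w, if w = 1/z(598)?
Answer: 1/700 ≈ 0.0014286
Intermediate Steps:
z(J) = -700
w = -1/700 (w = 1/(-700) = -1/700 ≈ -0.0014286)
-w = -1*(-1/700) = 1/700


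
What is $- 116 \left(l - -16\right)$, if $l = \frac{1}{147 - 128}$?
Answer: $- \frac{35380}{19} \approx -1862.1$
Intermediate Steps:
$l = \frac{1}{19} \approx 0.052632$
$- 116 \left(l - -16\right) = - 116 \left(\frac{1}{19} - -16\right) = - 116 \left(\frac{1}{19} + \left(-2 + 18\right)\right) = - 116 \left(\frac{1}{19} + 16\right) = \left(-116\right) \frac{305}{19} = - \frac{35380}{19}$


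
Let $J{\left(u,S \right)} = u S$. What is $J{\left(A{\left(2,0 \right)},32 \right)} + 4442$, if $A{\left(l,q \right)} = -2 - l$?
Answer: $4314$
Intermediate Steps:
$J{\left(u,S \right)} = S u$
$J{\left(A{\left(2,0 \right)},32 \right)} + 4442 = 32 \left(-2 - 2\right) + 4442 = 32 \left(-4\right) + 4442 = -128 + 4442 = 4314$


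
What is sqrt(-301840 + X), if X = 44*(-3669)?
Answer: 2*I*sqrt(115819) ≈ 680.64*I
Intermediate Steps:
X = -161436
sqrt(-301840 + X) = sqrt(-301840 - 161436) = sqrt(-463276) = 2*I*sqrt(115819)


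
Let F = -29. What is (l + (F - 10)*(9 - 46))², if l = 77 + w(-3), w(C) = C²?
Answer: 2337841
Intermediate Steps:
l = 86 (l = 77 + (-3)² = 77 + 9 = 86)
(l + (F - 10)*(9 - 46))² = (86 + (-29 - 10)*(9 - 46))² = (86 - 39*(-37))² = (86 + 1443)² = 1529² = 2337841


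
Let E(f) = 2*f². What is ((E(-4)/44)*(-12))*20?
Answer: -1920/11 ≈ -174.55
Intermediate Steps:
((E(-4)/44)*(-12))*20 = (((2*(-4)²)/44)*(-12))*20 = (((2*16)*(1/44))*(-12))*20 = ((32*(1/44))*(-12))*20 = ((8/11)*(-12))*20 = -96/11*20 = -1920/11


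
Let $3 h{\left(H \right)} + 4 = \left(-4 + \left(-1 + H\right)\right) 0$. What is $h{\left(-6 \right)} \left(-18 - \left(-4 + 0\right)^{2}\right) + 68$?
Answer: $\frac{340}{3} \approx 113.33$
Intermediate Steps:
$h{\left(H \right)} = - \frac{4}{3}$ ($h{\left(H \right)} = - \frac{4}{3} + \frac{\left(-4 + \left(-1 + H\right)\right) 0}{3} = - \frac{4}{3} + \frac{\left(-5 + H\right) 0}{3} = - \frac{4}{3} + \frac{1}{3} \cdot 0 = - \frac{4}{3} + 0 = - \frac{4}{3}$)
$h{\left(-6 \right)} \left(-18 - \left(-4 + 0\right)^{2}\right) + 68 = - \frac{4 \left(-18 - \left(-4 + 0\right)^{2}\right)}{3} + 68 = - \frac{4 \left(-18 - \left(-4\right)^{2}\right)}{3} + 68 = - \frac{4 \left(-18 - 16\right)}{3} + 68 = \left(- \frac{4}{3}\right) \left(-34\right) + 68 = \frac{136}{3} + 68 = \frac{340}{3}$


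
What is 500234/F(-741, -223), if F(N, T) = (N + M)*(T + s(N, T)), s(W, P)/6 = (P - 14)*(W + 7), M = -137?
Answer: -35731/65443925 ≈ -0.00054598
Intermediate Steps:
s(W, P) = 6*(-14 + P)*(7 + W) (s(W, P) = 6*((P - 14)*(W + 7)) = 6*((-14 + P)*(7 + W)) = 6*(-14 + P)*(7 + W))
F(N, T) = (-137 + N)*(-588 - 84*N + 43*T + 6*N*T) (F(N, T) = (N - 137)*(T + (-588 - 84*N + 42*T + 6*T*N)) = (-137 + N)*(T + (-588 - 84*N + 42*T + 6*N*T)) = (-137 + N)*(-588 - 84*N + 43*T + 6*N*T))
500234/F(-741, -223) = 500234/(80556 - 5891*(-223) - 84*(-741)² + 10920*(-741) - 779*(-741)*(-223) + 6*(-223)*(-741)²) = 500234/(80556 + 1313693 - 84*549081 - 8091720 - 128724297 + 6*(-223)*549081) = 500234/(80556 + 1313693 - 46122804 - 8091720 - 128724297 - 734670378) = 500234/(-916214950) = 500234*(-1/916214950) = -35731/65443925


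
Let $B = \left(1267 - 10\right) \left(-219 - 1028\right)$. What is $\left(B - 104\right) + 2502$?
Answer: $-1565081$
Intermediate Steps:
$B = -1567479$ ($B = \left(1267 - 10\right) \left(-1247\right) = 1257 \left(-1247\right) = -1567479$)
$\left(B - 104\right) + 2502 = \left(-1567479 - 104\right) + 2502 = -1567583 + 2502 = -1565081$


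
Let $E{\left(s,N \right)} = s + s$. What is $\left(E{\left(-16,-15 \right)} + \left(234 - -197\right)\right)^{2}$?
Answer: $159201$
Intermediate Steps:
$E{\left(s,N \right)} = 2 s$
$\left(E{\left(-16,-15 \right)} + \left(234 - -197\right)\right)^{2} = \left(2 \left(-16\right) + \left(234 - -197\right)\right)^{2} = \left(-32 + \left(234 + 197\right)\right)^{2} = \left(-32 + 431\right)^{2} = 399^{2} = 159201$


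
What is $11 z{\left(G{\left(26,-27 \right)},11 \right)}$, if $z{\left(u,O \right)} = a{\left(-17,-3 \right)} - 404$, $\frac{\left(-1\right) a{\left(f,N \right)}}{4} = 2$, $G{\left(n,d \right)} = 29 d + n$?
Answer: $-4532$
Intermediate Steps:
$G{\left(n,d \right)} = n + 29 d$
$a{\left(f,N \right)} = -8$ ($a{\left(f,N \right)} = \left(-4\right) 2 = -8$)
$z{\left(u,O \right)} = -412$ ($z{\left(u,O \right)} = -8 - 404 = -412$)
$11 z{\left(G{\left(26,-27 \right)},11 \right)} = 11 \left(-412\right) = -4532$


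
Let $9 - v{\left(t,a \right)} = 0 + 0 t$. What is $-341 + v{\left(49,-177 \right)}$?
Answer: $-332$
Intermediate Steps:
$v{\left(t,a \right)} = 9$ ($v{\left(t,a \right)} = 9 - \left(0 + 0 t\right) = 9 - \left(0 + 0\right) = 9 - 0 = 9 + 0 = 9$)
$-341 + v{\left(49,-177 \right)} = -341 + 9 = -332$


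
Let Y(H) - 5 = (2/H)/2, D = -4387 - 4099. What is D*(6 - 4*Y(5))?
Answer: 627964/5 ≈ 1.2559e+5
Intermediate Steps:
D = -8486
Y(H) = 5 + 1/H (Y(H) = 5 + (2/H)/2 = 5 + (2/H)*(½) = 5 + 1/H)
D*(6 - 4*Y(5)) = -8486*(6 - 4*(5 + 1/5)) = -8486*(6 - 4*(5 + ⅕)) = -8486*(6 - 4*26/5) = -8486*(6 - 104/5) = -8486*(-74/5) = 627964/5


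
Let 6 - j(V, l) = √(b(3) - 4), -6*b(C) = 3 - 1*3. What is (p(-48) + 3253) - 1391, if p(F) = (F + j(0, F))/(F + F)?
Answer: 29799/16 + I/48 ≈ 1862.4 + 0.020833*I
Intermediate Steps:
b(C) = 0 (b(C) = -(3 - 1*3)/6 = -(3 - 3)/6 = -⅙*0 = 0)
j(V, l) = 6 - 2*I (j(V, l) = 6 - √(0 - 4) = 6 - √(-4) = 6 - 2*I)
p(F) = (6 + F - 2*I)/(2*F) (p(F) = (F + (6 - 2*I))/(F + F) = (6 + F - 2*I)/((2*F)) = (6 + F - 2*I)*(1/(2*F)) = (6 + F - 2*I)/(2*F))
(p(-48) + 3253) - 1391 = ((3 + (½)*(-48) - I)/(-48) + 3253) - 1391 = (-(3 - 24 - I)/48 + 3253) - 1391 = (-(-21 - I)/48 + 3253) - 1391 = ((7/16 + I/48) + 3253) - 1391 = (52055/16 + I/48) - 1391 = 29799/16 + I/48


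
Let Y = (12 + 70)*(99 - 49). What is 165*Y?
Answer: 676500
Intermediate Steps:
Y = 4100 (Y = 82*50 = 4100)
165*Y = 165*4100 = 676500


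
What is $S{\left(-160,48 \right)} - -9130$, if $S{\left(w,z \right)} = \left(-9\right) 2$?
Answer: $9112$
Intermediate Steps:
$S{\left(w,z \right)} = -18$
$S{\left(-160,48 \right)} - -9130 = -18 - -9130 = -18 + 9130 = 9112$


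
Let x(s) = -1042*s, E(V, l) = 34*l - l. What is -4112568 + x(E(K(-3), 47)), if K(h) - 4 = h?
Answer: -5728710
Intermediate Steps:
K(h) = 4 + h
E(V, l) = 33*l
-4112568 + x(E(K(-3), 47)) = -4112568 - 34386*47 = -4112568 - 1042*1551 = -4112568 - 1616142 = -5728710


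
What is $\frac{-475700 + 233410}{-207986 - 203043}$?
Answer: $\frac{242290}{411029} \approx 0.58947$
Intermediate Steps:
$\frac{-475700 + 233410}{-207986 - 203043} = - \frac{242290}{-411029} = \left(-242290\right) \left(- \frac{1}{411029}\right) = \frac{242290}{411029}$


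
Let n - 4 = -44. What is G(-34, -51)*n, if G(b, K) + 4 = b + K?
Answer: 3560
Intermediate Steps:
n = -40 (n = 4 - 44 = -40)
G(b, K) = -4 + K + b (G(b, K) = -4 + (b + K) = -4 + (K + b) = -4 + K + b)
G(-34, -51)*n = (-4 - 51 - 34)*(-40) = -89*(-40) = 3560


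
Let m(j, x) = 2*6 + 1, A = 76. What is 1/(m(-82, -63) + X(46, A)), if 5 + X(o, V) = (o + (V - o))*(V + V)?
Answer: 1/11560 ≈ 8.6505e-5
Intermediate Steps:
m(j, x) = 13 (m(j, x) = 12 + 1 = 13)
X(o, V) = -5 + 2*V² (X(o, V) = -5 + (o + (V - o))*(V + V) = -5 + V*(2*V) = -5 + 2*V²)
1/(m(-82, -63) + X(46, A)) = 1/(13 + (-5 + 2*76²)) = 1/(13 + (-5 + 2*5776)) = 1/(13 + (-5 + 11552)) = 1/(13 + 11547) = 1/11560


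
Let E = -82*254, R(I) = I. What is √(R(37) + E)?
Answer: I*√20791 ≈ 144.19*I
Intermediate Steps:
E = -20828
√(R(37) + E) = √(37 - 20828) = √(-20791) = I*√20791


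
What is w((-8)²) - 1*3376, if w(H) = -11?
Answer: -3387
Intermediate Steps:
w((-8)²) - 1*3376 = -11 - 1*3376 = -11 - 3376 = -3387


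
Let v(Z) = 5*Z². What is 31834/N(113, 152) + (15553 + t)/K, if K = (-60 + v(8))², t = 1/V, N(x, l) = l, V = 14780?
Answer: 3980147687479/18983432000 ≈ 209.66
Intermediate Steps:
t = 1/14780 ≈ 6.7659e-5
K = 67600 (K = (-60 + 5*8²)² = (-60 + 5*64)² = (-60 + 320)² = 260² = 67600)
31834/N(113, 152) + (15553 + t)/K = 31834/152 + (15553 + 1/14780)/67600 = 31834*(1/152) + (229873341/14780)*(1/67600) = 15917/76 + 229873341/999128000 = 3980147687479/18983432000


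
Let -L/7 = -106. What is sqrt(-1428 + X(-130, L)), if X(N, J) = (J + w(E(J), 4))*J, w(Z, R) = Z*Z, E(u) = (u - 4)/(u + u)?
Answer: sqrt(302435544166)/742 ≈ 741.16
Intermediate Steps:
L = 742 (L = -7*(-106) = 742)
E(u) = (-4 + u)/(2*u) (E(u) = (-4 + u)/((2*u)) = (-4 + u)*(1/(2*u)) = (-4 + u)/(2*u))
w(Z, R) = Z**2
X(N, J) = J*(J + (-4 + J)**2/(4*J**2)) (X(N, J) = (J + ((-4 + J)/(2*J))**2)*J = (J + (-4 + J)**2/(4*J**2))*J = J*(J + (-4 + J)**2/(4*J**2)))
sqrt(-1428 + X(-130, L)) = sqrt(-1428 + (742**3 + (-4 + 742)**2/4)/742) = sqrt(-1428 + (408518488 + (1/4)*738**2)/742) = sqrt(-1428 + (408518488 + (1/4)*544644)/742) = sqrt(-1428 + (408518488 + 136161)/742) = sqrt(-1428 + (1/742)*408654649) = sqrt(-1428 + 408654649/742) = sqrt(407595073/742) = sqrt(302435544166)/742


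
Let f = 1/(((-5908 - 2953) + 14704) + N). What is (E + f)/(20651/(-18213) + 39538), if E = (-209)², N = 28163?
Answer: 27053883192531/24487208571658 ≈ 1.1048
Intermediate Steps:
f = 1/34006 (f = 1/(((-5908 - 2953) + 14704) + 28163) = 1/((-8861 + 14704) + 28163) = 1/(5843 + 28163) = 1/34006 ≈ 2.9407e-5)
E = 43681
(E + f)/(20651/(-18213) + 39538) = (43681 + 1/34006)/(20651/(-18213) + 39538) = 1485416087/(34006*(20651*(-1/18213) + 39538)) = 1485416087/(34006*(-20651/18213 + 39538)) = 1485416087/(34006*(720084943/18213)) = (1485416087/34006)*(18213/720084943) = 27053883192531/24487208571658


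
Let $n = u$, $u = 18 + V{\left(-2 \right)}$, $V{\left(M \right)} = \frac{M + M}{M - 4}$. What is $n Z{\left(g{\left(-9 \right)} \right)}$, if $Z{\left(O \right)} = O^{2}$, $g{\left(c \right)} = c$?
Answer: $1512$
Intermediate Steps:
$V{\left(M \right)} = \frac{2 M}{-4 + M}$
$u = \frac{56}{3}$ ($u = 18 + 2 \left(-2\right) \frac{1}{-4 - 2} = 18 + 2 \left(-2\right) \frac{1}{-6} = 18 + 2 \left(-2\right) \left(- \frac{1}{6}\right) = 18 + \frac{2}{3} = \frac{56}{3} \approx 18.667$)
$n = \frac{56}{3} \approx 18.667$
$n Z{\left(g{\left(-9 \right)} \right)} = \frac{56 \left(-9\right)^{2}}{3} = \frac{56}{3} \cdot 81 = 1512$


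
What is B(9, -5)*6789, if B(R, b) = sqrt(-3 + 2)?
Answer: 6789*I ≈ 6789.0*I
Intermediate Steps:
B(R, b) = I (B(R, b) = sqrt(-1) = I)
B(9, -5)*6789 = I*6789 = 6789*I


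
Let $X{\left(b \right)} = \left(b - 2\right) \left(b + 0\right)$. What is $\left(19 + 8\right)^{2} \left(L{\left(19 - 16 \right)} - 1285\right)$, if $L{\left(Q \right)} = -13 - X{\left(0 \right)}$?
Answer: $-946242$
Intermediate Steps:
$X{\left(b \right)} = b \left(-2 + b\right)$ ($X{\left(b \right)} = \left(-2 + b\right) b = b \left(-2 + b\right)$)
$L{\left(Q \right)} = -13$ ($L{\left(Q \right)} = -13 - 0 \left(-2 + 0\right) = -13 - 0 \left(-2\right) = -13 - 0 = -13 + 0 = -13$)
$\left(19 + 8\right)^{2} \left(L{\left(19 - 16 \right)} - 1285\right) = \left(19 + 8\right)^{2} \left(-13 - 1285\right) = 27^{2} \left(-1298\right) = 729 \left(-1298\right) = -946242$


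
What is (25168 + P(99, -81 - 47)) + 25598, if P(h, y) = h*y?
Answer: 38094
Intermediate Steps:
(25168 + P(99, -81 - 47)) + 25598 = (25168 + 99*(-81 - 47)) + 25598 = (25168 + 99*(-128)) + 25598 = (25168 - 12672) + 25598 = 12496 + 25598 = 38094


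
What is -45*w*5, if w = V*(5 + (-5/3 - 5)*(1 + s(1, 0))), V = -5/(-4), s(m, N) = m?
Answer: 9375/4 ≈ 2343.8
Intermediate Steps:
V = 5/4 (V = -5*(-¼) = 5/4 ≈ 1.2500)
w = -125/12 (w = 5*(5 + (-5/3 - 5)*(1 + 1))/4 = 5*(5 + (-5*⅓ - 5)*2)/4 = 5*(5 + (-5/3 - 5)*2)/4 = 5*(5 - 20/3*2)/4 = 5*(5 - 40/3)/4 = (5/4)*(-25/3) = -125/12 ≈ -10.417)
-45*w*5 = -45*(-125/12)*5 = (1875/4)*5 = 9375/4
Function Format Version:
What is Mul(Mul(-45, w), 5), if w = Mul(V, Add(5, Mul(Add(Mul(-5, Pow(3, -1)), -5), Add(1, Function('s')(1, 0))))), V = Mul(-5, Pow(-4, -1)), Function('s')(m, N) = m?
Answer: Rational(9375, 4) ≈ 2343.8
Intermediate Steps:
V = Rational(5, 4) (V = Mul(-5, Rational(-1, 4)) = Rational(5, 4) ≈ 1.2500)
w = Rational(-125, 12) (w = Mul(Rational(5, 4), Add(5, Mul(Add(Mul(-5, Pow(3, -1)), -5), Add(1, 1)))) = Mul(Rational(5, 4), Add(5, Mul(Add(Mul(-5, Rational(1, 3)), -5), 2))) = Mul(Rational(5, 4), Add(5, Mul(Add(Rational(-5, 3), -5), 2))) = Mul(Rational(5, 4), Add(5, Mul(Rational(-20, 3), 2))) = Mul(Rational(5, 4), Add(5, Rational(-40, 3))) = Mul(Rational(5, 4), Rational(-25, 3)) = Rational(-125, 12) ≈ -10.417)
Mul(Mul(-45, w), 5) = Mul(Mul(-45, Rational(-125, 12)), 5) = Mul(Rational(1875, 4), 5) = Rational(9375, 4)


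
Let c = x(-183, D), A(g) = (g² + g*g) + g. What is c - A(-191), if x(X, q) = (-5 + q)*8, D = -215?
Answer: -74531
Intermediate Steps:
A(g) = g + 2*g² (A(g) = (g² + g²) + g = 2*g² + g = g + 2*g²)
x(X, q) = -40 + 8*q
c = -1760 (c = -40 + 8*(-215) = -40 - 1720 = -1760)
c - A(-191) = -1760 - (-191)*(1 + 2*(-191)) = -1760 - (-191)*(1 - 382) = -1760 - (-191)*(-381) = -1760 - 1*72771 = -1760 - 72771 = -74531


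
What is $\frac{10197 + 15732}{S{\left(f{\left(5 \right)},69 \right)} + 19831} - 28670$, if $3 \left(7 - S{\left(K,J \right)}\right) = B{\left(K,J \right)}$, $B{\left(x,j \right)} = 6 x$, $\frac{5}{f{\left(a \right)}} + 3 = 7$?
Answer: $- \frac{1137315712}{39671} \approx -28669.0$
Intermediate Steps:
$f{\left(a \right)} = \frac{5}{4}$ ($f{\left(a \right)} = \frac{5}{-3 + 7} = \frac{5}{4}$)
$S{\left(K,J \right)} = 7 - 2 K$ ($S{\left(K,J \right)} = 7 - \frac{6 K}{3} = 7 - 2 K$)
$\frac{10197 + 15732}{S{\left(f{\left(5 \right)},69 \right)} + 19831} - 28670 = \frac{10197 + 15732}{\left(7 - \frac{5}{2}\right) + 19831} - 28670 = \frac{25929}{\left(7 - \frac{5}{2}\right) + 19831} - 28670 = \frac{25929}{\frac{9}{2} + 19831} - 28670 = \frac{25929}{\frac{39671}{2}} - 28670 = 25929 \cdot \frac{2}{39671} - 28670 = \frac{51858}{39671} - 28670 = - \frac{1137315712}{39671}$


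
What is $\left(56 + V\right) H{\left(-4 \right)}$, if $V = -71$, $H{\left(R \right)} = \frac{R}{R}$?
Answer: $-15$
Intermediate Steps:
$H{\left(R \right)} = 1$
$\left(56 + V\right) H{\left(-4 \right)} = \left(56 - 71\right) 1 = \left(-15\right) 1 = -15$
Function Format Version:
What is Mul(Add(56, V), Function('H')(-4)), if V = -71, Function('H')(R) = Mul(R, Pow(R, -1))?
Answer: -15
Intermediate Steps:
Function('H')(R) = 1
Mul(Add(56, V), Function('H')(-4)) = Mul(Add(56, -71), 1) = Mul(-15, 1) = -15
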